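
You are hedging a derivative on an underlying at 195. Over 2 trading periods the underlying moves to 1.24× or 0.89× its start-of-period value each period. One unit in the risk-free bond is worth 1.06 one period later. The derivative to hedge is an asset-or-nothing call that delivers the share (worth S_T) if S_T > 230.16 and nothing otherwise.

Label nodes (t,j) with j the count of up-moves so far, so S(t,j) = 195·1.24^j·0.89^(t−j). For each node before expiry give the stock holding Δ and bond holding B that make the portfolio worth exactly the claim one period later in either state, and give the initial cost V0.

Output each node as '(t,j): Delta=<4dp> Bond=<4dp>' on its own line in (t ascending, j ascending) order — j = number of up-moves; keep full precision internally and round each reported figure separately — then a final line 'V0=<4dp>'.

(0,0): Delta=2.0130 Bond=-329.5863
(1,0): Delta=0.0000 Bond=0.0000
(1,1): Delta=3.5429 Bond=-719.2735
V0=62.9547

The replicating-portfolio and risk-neutral prices coincide; use p* = (1.06−0.89)/(1.24−0.89) = 0.4857 for the latter.
At expiry t=2: V(2,0)=0.0000, V(2,1)=0.0000, V(2,2)=299.8320
Node (1,0) S=173.5500: V=(p*·0.0000+(1−p*)·0.0000)/1.06=0.0000; Δ=(0.0000−0.0000)/(215.2020−154.4595)=0.0000; B=V−Δ·S=0.0000
Node (1,1) S=241.8000: V=(p*·299.8320+(1−p*)·0.0000)/1.06=137.3893; Δ=(299.8320−0.0000)/(299.8320−215.2020)=3.5429; B=V−Δ·S=-719.2735
Node (0,0) S=195.0000: V=(p*·137.3893+(1−p*)·0.0000)/1.06=62.9547; Δ=(137.3893−0.0000)/(241.8000−173.5500)=2.0130; B=V−Δ·S=-329.5863
The time-0 hedge costs 62.9547, which is the no-arbitrage price.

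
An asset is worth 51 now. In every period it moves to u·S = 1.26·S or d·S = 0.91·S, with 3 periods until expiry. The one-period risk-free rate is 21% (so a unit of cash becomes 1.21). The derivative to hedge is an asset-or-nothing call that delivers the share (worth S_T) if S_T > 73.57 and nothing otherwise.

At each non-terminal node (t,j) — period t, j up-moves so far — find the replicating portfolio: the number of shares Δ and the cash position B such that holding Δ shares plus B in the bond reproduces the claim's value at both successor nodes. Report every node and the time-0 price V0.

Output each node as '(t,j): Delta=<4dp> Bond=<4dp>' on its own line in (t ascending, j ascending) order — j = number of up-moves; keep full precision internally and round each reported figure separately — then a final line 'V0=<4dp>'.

Risk-neutral probability p* = (R−d)/(u−d) = (1.21−0.91)/(1.26−0.91) = 0.8571.
Terminal values V(3,·): V(3,0)=0.0000, V(3,1)=0.0000, V(3,2)=73.6805, V(3,3)=102.0192
Node (2,0) S=42.2331: V=(p*·0.0000+(1−p*)·0.0000)/1.21=0.0000; Δ=(0.0000−0.0000)/(53.2137−38.4321)=0.0000; B=V−Δ·S=0.0000
Node (2,1) S=58.4766: V=(p*·73.6805+(1−p*)·0.0000)/1.21=52.1940; Δ=(73.6805−0.0000)/(73.6805−53.2137)=3.6000; B=V−Δ·S=-158.3218
Node (2,2) S=80.9676: V=(p*·102.0192+(1−p*)·73.6805)/1.21=80.9676; Δ=(102.0192−73.6805)/(102.0192−73.6805)=1.0000; B=V−Δ·S=0.0000
Node (1,0) S=46.4100: V=(p*·52.1940+(1−p*)·0.0000)/1.21=36.9733; Δ=(52.1940−0.0000)/(58.4766−42.2331)=3.2132; B=V−Δ·S=-112.1524
Node (1,1) S=64.2600: V=(p*·80.9676+(1−p*)·52.1940)/1.21=63.5183; Δ=(80.9676−52.1940)/(80.9676−58.4766)=1.2793; B=V−Δ·S=-18.6921
Node (0,0) S=51.0000: V=(p*·63.5183+(1−p*)·36.9733)/1.21=49.3604; Δ=(63.5183−36.9733)/(64.2600−46.4100)=1.4871; B=V−Δ·S=-26.4823
Each (Δ,B) replicates both successor values, so the strategy is self-financing and V0 is arbitrage-free.

(0,0): Delta=1.4871 Bond=-26.4823
(1,0): Delta=3.2132 Bond=-112.1524
(1,1): Delta=1.2793 Bond=-18.6921
(2,0): Delta=0.0000 Bond=0.0000
(2,1): Delta=3.6000 Bond=-158.3218
(2,2): Delta=1.0000 Bond=0.0000
V0=49.3604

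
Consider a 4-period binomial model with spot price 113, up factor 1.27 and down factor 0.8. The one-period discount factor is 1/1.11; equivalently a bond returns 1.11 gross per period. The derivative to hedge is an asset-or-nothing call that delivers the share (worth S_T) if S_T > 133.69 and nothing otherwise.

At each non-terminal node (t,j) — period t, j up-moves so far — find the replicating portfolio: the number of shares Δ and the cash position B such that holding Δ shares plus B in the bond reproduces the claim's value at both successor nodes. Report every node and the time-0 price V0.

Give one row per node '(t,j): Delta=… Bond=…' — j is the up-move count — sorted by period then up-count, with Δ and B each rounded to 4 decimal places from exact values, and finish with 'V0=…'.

The replicating-portfolio and risk-neutral prices coincide; use p* = (1.11−0.8)/(1.27−0.8) = 0.6596 for the latter.
Payoff layer (t=4): V(4,0)=0.0000, V(4,1)=0.0000, V(4,2)=0.0000, V(4,3)=185.1738, V(4,4)=293.9634
(3,0): S=57.8560. Δ = (V_up−V_dn)/(S_up−S_dn) = (0.0000−0.0000)/(73.4771−46.2848) = 0.0000. V = [p*·0.0000 + (1−p*)·0.0000]/1.11 = 0.0000. B = V − Δ·S = 0.0000.
(3,1): S=91.8464. Δ = (V_up−V_dn)/(S_up−S_dn) = (0.0000−0.0000)/(116.6449−73.4771) = 0.0000. V = [p*·0.0000 + (1−p*)·0.0000]/1.11 = 0.0000. B = V − Δ·S = 0.0000.
(3,2): S=145.8062. Δ = (V_up−V_dn)/(S_up−S_dn) = (185.1738−0.0000)/(185.1738−116.6449) = 2.7021. V = [p*·185.1738 + (1−p*)·0.0000]/1.11 = 110.0324. B = V − Δ·S = -283.9545.
(3,3): S=231.4673. Δ = (V_up−V_dn)/(S_up−S_dn) = (293.9634−185.1738)/(293.9634−185.1738) = 1.0000. V = [p*·293.9634 + (1−p*)·185.1738]/1.11 = 231.4673. B = V − Δ·S = 0.0000.
(2,0): S=72.3200. Δ = (V_up−V_dn)/(S_up−S_dn) = (0.0000−0.0000)/(91.8464−57.8560) = 0.0000. V = [p*·0.0000 + (1−p*)·0.0000]/1.11 = 0.0000. B = V − Δ·S = 0.0000.
(2,1): S=114.8080. Δ = (V_up−V_dn)/(S_up−S_dn) = (110.0324−0.0000)/(145.8062−91.8464) = 2.0392. V = [p*·110.0324 + (1−p*)·0.0000]/1.11 = 65.3825. B = V − Δ·S = -168.7289.
(2,2): S=182.2577. Δ = (V_up−V_dn)/(S_up−S_dn) = (231.4673−110.0324)/(231.4673−145.8062) = 1.4176. V = [p*·231.4673 + (1−p*)·110.0324]/1.11 = 171.2862. B = V − Δ·S = -87.0859.
(1,0): S=90.4000. Δ = (V_up−V_dn)/(S_up−S_dn) = (65.3825−0.0000)/(114.8080−72.3200) = 1.5388. V = [p*·65.3825 + (1−p*)·0.0000]/1.11 = 38.8510. B = V − Δ·S = -100.2606.
(1,1): S=143.5100. Δ = (V_up−V_dn)/(S_up−S_dn) = (171.2862−65.3825)/(182.2577−114.8080) = 1.5701. V = [p*·171.2862 + (1−p*)·65.3825]/1.11 = 121.8323. B = V − Δ·S = -103.4949.
(0,0): S=113.0000. Δ = (V_up−V_dn)/(S_up−S_dn) = (121.8323−38.8510)/(143.5100−90.4000) = 1.5624. V = [p*·121.8323 + (1−p*)·38.8510]/1.11 = 84.3093. B = V − Δ·S = -92.2467.
Root portfolio cost Δ·113+B reproduces V0=84.3093.

(0,0): Delta=1.5624 Bond=-92.2467
(1,0): Delta=1.5388 Bond=-100.2606
(1,1): Delta=1.5701 Bond=-103.4949
(2,0): Delta=0.0000 Bond=0.0000
(2,1): Delta=2.0392 Bond=-168.7289
(2,2): Delta=1.4176 Bond=-87.0859
(3,0): Delta=0.0000 Bond=0.0000
(3,1): Delta=0.0000 Bond=0.0000
(3,2): Delta=2.7021 Bond=-283.9545
(3,3): Delta=1.0000 Bond=0.0000
V0=84.3093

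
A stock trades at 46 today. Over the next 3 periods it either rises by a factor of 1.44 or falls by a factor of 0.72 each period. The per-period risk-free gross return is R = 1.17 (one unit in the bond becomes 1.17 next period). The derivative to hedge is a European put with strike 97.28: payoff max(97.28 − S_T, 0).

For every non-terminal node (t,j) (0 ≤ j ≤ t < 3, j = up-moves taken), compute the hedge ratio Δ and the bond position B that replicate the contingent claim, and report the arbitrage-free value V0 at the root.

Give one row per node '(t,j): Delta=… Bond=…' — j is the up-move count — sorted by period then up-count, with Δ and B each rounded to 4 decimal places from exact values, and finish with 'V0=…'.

The replicating-portfolio and risk-neutral prices coincide; use p* = (1.17−0.72)/(1.44−0.72) = 0.6250 for the latter.
Terminal payoffs: V(3,0)=80.1106, V(3,1)=62.9412, V(3,2)=28.6024, V(3,3)=0.0000
Node (2,0) S=23.8464: V=(p*·62.9412+(1−p*)·80.1106)/1.17=59.2989; Δ=(62.9412−80.1106)/(34.3388−17.1694)=-1.0000; B=V−Δ·S=83.1453
Node (2,1) S=47.6928: V=(p*·28.6024+(1−p*)·62.9412)/1.17=35.4525; Δ=(28.6024−62.9412)/(68.6776−34.3388)=-1.0000; B=V−Δ·S=83.1453
Node (2,2) S=95.3856: V=(p*·0.0000+(1−p*)·28.6024)/1.17=9.1674; Δ=(0.0000−28.6024)/(137.3553−68.6776)=-0.4165; B=V−Δ·S=48.8929
Node (1,0) S=33.1200: V=(p*·35.4525+(1−p*)·59.2989)/1.17=37.9444; Δ=(35.4525−59.2989)/(47.6928−23.8464)=-1.0000; B=V−Δ·S=71.0644
Node (1,1) S=66.2400: V=(p*·9.1674+(1−p*)·35.4525)/1.17=16.2601; Δ=(9.1674−35.4525)/(95.3856−47.6928)=-0.5511; B=V−Δ·S=52.7672
Node (0,0) S=46.0000: V=(p*·16.2601+(1−p*)·37.9444)/1.17=20.8476; Δ=(16.2601−37.9444)/(66.2400−33.1200)=-0.6547; B=V−Δ·S=50.9646
The time-0 hedge costs 20.8476, which is the no-arbitrage price.

(0,0): Delta=-0.6547 Bond=50.9646
(1,0): Delta=-1.0000 Bond=71.0644
(1,1): Delta=-0.5511 Bond=52.7672
(2,0): Delta=-1.0000 Bond=83.1453
(2,1): Delta=-1.0000 Bond=83.1453
(2,2): Delta=-0.4165 Bond=48.8929
V0=20.8476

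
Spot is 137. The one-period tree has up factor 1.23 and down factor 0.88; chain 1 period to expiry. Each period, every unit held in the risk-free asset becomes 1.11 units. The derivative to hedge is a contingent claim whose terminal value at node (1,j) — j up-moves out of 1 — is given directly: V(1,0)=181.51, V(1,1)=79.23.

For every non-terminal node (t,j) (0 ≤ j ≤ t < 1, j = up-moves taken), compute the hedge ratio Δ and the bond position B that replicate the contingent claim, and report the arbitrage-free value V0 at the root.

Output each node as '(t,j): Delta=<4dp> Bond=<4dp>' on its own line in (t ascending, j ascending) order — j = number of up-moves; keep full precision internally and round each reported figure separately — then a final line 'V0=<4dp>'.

Under the risk-neutral measure, an up-move has probability p* = (R−d)/(u−d) = 0.6571 and values discount at R = 1.11.
At expiry t=1: V(1,0)=181.5100, V(1,1)=79.2300
(0,0): S=137.0000. Δ = (V_up−V_dn)/(S_up−S_dn) = (79.2300−181.5100)/(168.5100−120.5600) = -2.1331. V = [p*·79.2300 + (1−p*)·181.5100]/1.11 = 102.9707. B = V − Δ·S = 395.1992.
Check: Δ(0,0)·S0 + B(0,0) = 102.9707 = V0.

(0,0): Delta=-2.1331 Bond=395.1992
V0=102.9707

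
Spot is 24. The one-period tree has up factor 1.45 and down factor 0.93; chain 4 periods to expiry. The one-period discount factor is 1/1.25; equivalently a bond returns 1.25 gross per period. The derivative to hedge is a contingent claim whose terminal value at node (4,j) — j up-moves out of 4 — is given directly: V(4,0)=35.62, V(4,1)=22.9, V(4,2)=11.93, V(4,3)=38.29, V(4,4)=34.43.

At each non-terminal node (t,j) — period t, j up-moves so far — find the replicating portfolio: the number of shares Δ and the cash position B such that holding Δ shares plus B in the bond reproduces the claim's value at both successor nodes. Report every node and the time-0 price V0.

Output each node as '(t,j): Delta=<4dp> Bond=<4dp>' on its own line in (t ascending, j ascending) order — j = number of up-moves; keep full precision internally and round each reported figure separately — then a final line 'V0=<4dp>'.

Risk-neutral probability p* = (R−d)/(u−d) = (1.25−0.93)/(1.45−0.93) = 0.6154.
Payoff layer (t=4): V(4,0)=35.6200, V(4,1)=22.9000, V(4,2)=11.9300, V(4,3)=38.2900, V(4,4)=34.4300
Node (3,0) S=19.3046: V=(p*·22.9000+(1−p*)·35.6200)/1.25=22.2338; Δ=(22.9000−35.6200)/(27.9916−17.9532)=-1.2671; B=V−Δ·S=46.6954
Node (3,1) S=30.0985: V=(p*·11.9300+(1−p*)·22.9000)/1.25=12.9194; Δ=(11.9300−22.9000)/(43.6429−27.9916)=-0.7009; B=V−Δ·S=34.0155
Node (3,2) S=46.9278: V=(p*·38.2900+(1−p*)·11.9300)/1.25=22.5212; Δ=(38.2900−11.9300)/(68.0453−43.6429)=1.0802; B=V−Δ·S=-28.1711
Node (3,3) S=73.1670: V=(p*·34.4300+(1−p*)·38.2900)/1.25=28.7317; Δ=(34.4300−38.2900)/(106.0922−68.0453)=-0.1015; B=V−Δ·S=36.1548
Node (2,0) S=20.7576: V=(p*·12.9194+(1−p*)·22.2338)/1.25=13.2015; Δ=(12.9194−22.2338)/(30.0985−19.3046)=-0.8629; B=V−Δ·S=31.1139
Node (2,1) S=32.3640: V=(p*·22.5212+(1−p*)·12.9194)/1.25=15.0626; Δ=(22.5212−12.9194)/(46.9278−30.0985)=0.5705; B=V−Δ·S=-3.4025
Node (2,2) S=50.4600: V=(p*·28.7317+(1−p*)·22.5212)/1.25=21.0744; Δ=(28.7317−22.5212)/(73.1670−46.9278)=0.2367; B=V−Δ·S=9.1312
Node (1,0) S=22.3200: V=(p*·15.0626+(1−p*)·13.2015)/1.25=11.4774; Δ=(15.0626−13.2015)/(32.3640−20.7576)=0.1603; B=V−Δ·S=7.8984
Node (1,1) S=34.8000: V=(p*·21.0744+(1−p*)·15.0626)/1.25=15.0097; Δ=(21.0744−15.0626)/(50.4600−32.3640)=0.3322; B=V−Δ·S=3.4485
Node (0,0) S=24.0000: V=(p*·15.0097+(1−p*)·11.4774)/1.25=10.9209; Δ=(15.0097−11.4774)/(34.8000−22.3200)=0.2830; B=V−Δ·S=4.1280
Root portfolio cost Δ·24+B reproduces V0=10.9209.

(0,0): Delta=0.2830 Bond=4.1280
(1,0): Delta=0.1603 Bond=7.8984
(1,1): Delta=0.3322 Bond=3.4485
(2,0): Delta=-0.8629 Bond=31.1139
(2,1): Delta=0.5705 Bond=-3.4025
(2,2): Delta=0.2367 Bond=9.1312
(3,0): Delta=-1.2671 Bond=46.6954
(3,1): Delta=-0.7009 Bond=34.0155
(3,2): Delta=1.0802 Bond=-28.1711
(3,3): Delta=-0.1015 Bond=36.1548
V0=10.9209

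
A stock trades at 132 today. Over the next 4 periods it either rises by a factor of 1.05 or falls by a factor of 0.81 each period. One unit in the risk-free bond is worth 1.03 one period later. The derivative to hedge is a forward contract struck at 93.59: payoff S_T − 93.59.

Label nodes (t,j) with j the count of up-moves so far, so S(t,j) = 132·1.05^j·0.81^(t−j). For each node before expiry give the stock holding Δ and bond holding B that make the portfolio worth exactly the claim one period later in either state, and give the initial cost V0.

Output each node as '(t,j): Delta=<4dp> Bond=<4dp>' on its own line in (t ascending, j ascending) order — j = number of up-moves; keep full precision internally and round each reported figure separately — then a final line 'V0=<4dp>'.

(0,0): Delta=1.0000 Bond=-83.1535
(1,0): Delta=1.0000 Bond=-85.6481
(1,1): Delta=1.0000 Bond=-85.6481
(2,0): Delta=1.0000 Bond=-88.2176
(2,1): Delta=1.0000 Bond=-88.2176
(2,2): Delta=1.0000 Bond=-88.2176
(3,0): Delta=1.0000 Bond=-90.8641
(3,1): Delta=1.0000 Bond=-90.8641
(3,2): Delta=1.0000 Bond=-90.8641
(3,3): Delta=1.0000 Bond=-90.8641
V0=48.8465

Under the risk-neutral measure, an up-move has probability p* = (R−d)/(u−d) = 0.9167 and values discount at R = 1.03.
Terminal values V(4,·): V(4,0)=-36.7683, V(4,1)=-19.9323, V(4,2)=1.8922, V(4,3)=30.1833, V(4,4)=66.8568
(3,0): S=70.1502. Δ = (V_up−V_dn)/(S_up−S_dn) = (-19.9323−-36.7683)/(73.6577−56.8217) = 1.0000. V = [p*·-19.9323 + (1−p*)·-36.7683]/1.03 = -20.7139. B = V − Δ·S = -90.8641.
(3,1): S=90.9355. Δ = (V_up−V_dn)/(S_up−S_dn) = (1.8922−-19.9323)/(95.4822−73.6577) = 1.0000. V = [p*·1.8922 + (1−p*)·-19.9323]/1.03 = 0.0714. B = V − Δ·S = -90.8641.
(3,2): S=117.8793. Δ = (V_up−V_dn)/(S_up−S_dn) = (30.1833−1.8922)/(123.7733−95.4822) = 1.0000. V = [p*·30.1833 + (1−p*)·1.8922]/1.03 = 27.0152. B = V − Δ·S = -90.8641.
(3,3): S=152.8065. Δ = (V_up−V_dn)/(S_up−S_dn) = (66.8568−30.1833)/(160.4468−123.7733) = 1.0000. V = [p*·66.8568 + (1−p*)·30.1833]/1.03 = 61.9424. B = V − Δ·S = -90.8641.
(2,0): S=86.6052. Δ = (V_up−V_dn)/(S_up−S_dn) = (0.0714−-20.7139)/(90.9355−70.1502) = 1.0000. V = [p*·0.0714 + (1−p*)·-20.7139]/1.03 = -1.6124. B = V − Δ·S = -88.2176.
(2,1): S=112.2660. Δ = (V_up−V_dn)/(S_up−S_dn) = (27.0152−0.0714)/(117.8793−90.9355) = 1.0000. V = [p*·27.0152 + (1−p*)·0.0714]/1.03 = 24.0484. B = V − Δ·S = -88.2176.
(2,2): S=145.5300. Δ = (V_up−V_dn)/(S_up−S_dn) = (61.9424−27.0152)/(152.8065−117.8793) = 1.0000. V = [p*·61.9424 + (1−p*)·27.0152]/1.03 = 57.3124. B = V − Δ·S = -88.2176.
(1,0): S=106.9200. Δ = (V_up−V_dn)/(S_up−S_dn) = (24.0484−-1.6124)/(112.2660−86.6052) = 1.0000. V = [p*·24.0484 + (1−p*)·-1.6124]/1.03 = 21.2719. B = V − Δ·S = -85.6481.
(1,1): S=138.6000. Δ = (V_up−V_dn)/(S_up−S_dn) = (57.3124−24.0484)/(145.5300−112.2660) = 1.0000. V = [p*·57.3124 + (1−p*)·24.0484]/1.03 = 52.9519. B = V − Δ·S = -85.6481.
(0,0): S=132.0000. Δ = (V_up−V_dn)/(S_up−S_dn) = (52.9519−21.2719)/(138.6000−106.9200) = 1.0000. V = [p*·52.9519 + (1−p*)·21.2719]/1.03 = 48.8465. B = V − Δ·S = -83.1535.
Root portfolio cost Δ·132+B reproduces V0=48.8465.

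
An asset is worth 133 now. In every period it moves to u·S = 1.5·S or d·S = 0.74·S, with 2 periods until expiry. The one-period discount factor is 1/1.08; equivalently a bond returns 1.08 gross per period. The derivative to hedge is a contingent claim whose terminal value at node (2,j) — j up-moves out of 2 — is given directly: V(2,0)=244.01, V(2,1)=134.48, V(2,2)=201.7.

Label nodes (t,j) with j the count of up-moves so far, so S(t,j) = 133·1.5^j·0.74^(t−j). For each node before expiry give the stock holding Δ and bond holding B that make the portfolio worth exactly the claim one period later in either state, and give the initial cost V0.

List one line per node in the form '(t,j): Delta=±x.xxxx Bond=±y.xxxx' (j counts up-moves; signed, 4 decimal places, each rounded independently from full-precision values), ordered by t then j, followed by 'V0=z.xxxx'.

(0,0): Delta=-0.2790 Bond=192.6148
(1,0): Delta=-1.4643 Bond=324.6830
(1,1): Delta=0.4433 Bond=63.9157
V0=155.5075

The replicating-portfolio and risk-neutral prices coincide; use p* = (1.08−0.74)/(1.5−0.74) = 0.4474 for the latter.
Terminal payoffs: V(2,0)=244.0100, V(2,1)=134.4800, V(2,2)=201.7000
Node (1,0) S=98.4200: V=(p*·134.4800+(1−p*)·244.0100)/1.08=180.5646; Δ=(134.4800−244.0100)/(147.6300−72.8308)=-1.4643; B=V−Δ·S=324.6830
Node (1,1) S=199.5000: V=(p*·201.7000+(1−p*)·134.4800)/1.08=152.3631; Δ=(201.7000−134.4800)/(299.2500−147.6300)=0.4433; B=V−Δ·S=63.9157
Node (0,0) S=133.0000: V=(p*·152.3631+(1−p*)·180.5646)/1.08=155.5075; Δ=(152.3631−180.5646)/(199.5000−98.4200)=-0.2790; B=V−Δ·S=192.6148
Each (Δ,B) replicates both successor values, so the strategy is self-financing and V0 is arbitrage-free.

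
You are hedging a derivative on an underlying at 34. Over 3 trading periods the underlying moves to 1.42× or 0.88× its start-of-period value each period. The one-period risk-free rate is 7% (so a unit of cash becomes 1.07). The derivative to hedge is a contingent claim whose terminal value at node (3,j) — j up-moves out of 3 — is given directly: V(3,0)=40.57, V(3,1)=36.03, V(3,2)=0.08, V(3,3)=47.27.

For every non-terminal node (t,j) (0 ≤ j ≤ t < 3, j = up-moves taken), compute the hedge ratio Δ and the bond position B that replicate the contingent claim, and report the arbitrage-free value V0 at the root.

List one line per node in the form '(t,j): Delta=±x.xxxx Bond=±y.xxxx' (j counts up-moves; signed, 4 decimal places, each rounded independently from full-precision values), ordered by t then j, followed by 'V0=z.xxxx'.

(0,0): Delta=-0.5929 Bond=43.9129
(1,0): Delta=-0.9019 Bond=56.2331
(1,1): Delta=-0.2401 Bond=29.9542
(2,0): Delta=-0.3193 Bond=44.8304
(2,1): Delta=-1.5670 Bond=88.4254
(2,2): Delta=1.2747 Bond=-71.7965
V0=23.7558

No-arbitrage ⇒ martingale measure with p* = (R−d)/(u−d) = 0.3519.
Payoff layer (t=3): V(3,0)=40.5700, V(3,1)=36.0300, V(3,2)=0.0800, V(3,3)=47.2700
  t=2,j=0: stock 26.3296 → up 37.3880 (V=36.0300), down 23.1700 (V=40.5700). Price 36.4230; hedge Δ=-0.3193, bond B=44.8304.
  t=2,j=1: stock 42.4864 → up 60.3307 (V=0.0800), down 37.3880 (V=36.0300). Price 21.8513; hedge Δ=-1.5670, bond B=88.4254.
  t=2,j=2: stock 68.5576 → up 97.3518 (V=47.2700), down 60.3307 (V=0.0800). Price 15.5924; hedge Δ=1.2747, bond B=-71.7965.
  t=1,j=0: stock 29.9200 → up 42.4864 (V=21.8513), down 26.3296 (V=36.4230). Price 29.2485; hedge Δ=-0.9019, bond B=56.2331.
  t=1,j=1: stock 48.2800 → up 68.5576 (V=15.5924), down 42.4864 (V=21.8513). Price 18.3637; hedge Δ=-0.2401, bond B=29.9542.
  t=0,j=0: stock 34.0000 → up 48.2800 (V=18.3637), down 29.9200 (V=29.2485). Price 23.7558; hedge Δ=-0.5929, bond B=43.9129.
The time-0 hedge costs 23.7558, which is the no-arbitrage price.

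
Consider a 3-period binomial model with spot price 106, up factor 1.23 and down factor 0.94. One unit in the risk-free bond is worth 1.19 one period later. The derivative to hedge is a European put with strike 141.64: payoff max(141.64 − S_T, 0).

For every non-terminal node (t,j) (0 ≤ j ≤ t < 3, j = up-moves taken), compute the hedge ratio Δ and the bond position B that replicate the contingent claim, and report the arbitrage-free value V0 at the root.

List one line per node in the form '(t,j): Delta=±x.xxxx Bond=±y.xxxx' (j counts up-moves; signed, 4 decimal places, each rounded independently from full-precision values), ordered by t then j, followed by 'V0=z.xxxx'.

Risk-neutral probability p* = (R−d)/(u−d) = (1.19−0.94)/(1.23−0.94) = 0.8621.
Terminal payoffs: V(3,0)=53.5981, V(3,1)=26.4362, V(3,2)=0.0000, V(3,3)=0.0000
(2,0): S=93.6616. Δ = (V_up−V_dn)/(S_up−S_dn) = (26.4362−53.5981)/(115.2038−88.0419) = -1.0000. V = [p*·26.4362 + (1−p*)·53.5981]/1.19 = 25.3636. B = V − Δ·S = 119.0252.
(2,1): S=122.5572. Δ = (V_up−V_dn)/(S_up−S_dn) = (0.0000−26.4362)/(150.7454−115.2038) = -0.7438. V = [p*·0.0000 + (1−p*)·26.4362]/1.19 = 3.0642. B = V − Δ·S = 94.2236.
(2,2): S=160.3674. Δ = (V_up−V_dn)/(S_up−S_dn) = (0.0000−0.0000)/(197.2519−150.7454) = 0.0000. V = [p*·0.0000 + (1−p*)·0.0000]/1.19 = 0.0000. B = V − Δ·S = 0.0000.
(1,0): S=99.6400. Δ = (V_up−V_dn)/(S_up−S_dn) = (3.0642−25.3636)/(122.5572−93.6616) = -0.7717. V = [p*·3.0642 + (1−p*)·25.3636]/1.19 = 5.1596. B = V − Δ·S = 82.0542.
(1,1): S=130.3800. Δ = (V_up−V_dn)/(S_up−S_dn) = (0.0000−3.0642)/(160.3674−122.5572) = -0.0810. V = [p*·0.0000 + (1−p*)·3.0642]/1.19 = 0.3552. B = V − Δ·S = 10.9213.
(0,0): S=106.0000. Δ = (V_up−V_dn)/(S_up−S_dn) = (0.3552−5.1596)/(130.3800−99.6400) = -0.1563. V = [p*·0.3552 + (1−p*)·5.1596]/1.19 = 0.8553. B = V − Δ·S = 17.4225.
Each (Δ,B) replicates both successor values, so the strategy is self-financing and V0 is arbitrage-free.

(0,0): Delta=-0.1563 Bond=17.4225
(1,0): Delta=-0.7717 Bond=82.0542
(1,1): Delta=-0.0810 Bond=10.9213
(2,0): Delta=-1.0000 Bond=119.0252
(2,1): Delta=-0.7438 Bond=94.2236
(2,2): Delta=0.0000 Bond=0.0000
V0=0.8553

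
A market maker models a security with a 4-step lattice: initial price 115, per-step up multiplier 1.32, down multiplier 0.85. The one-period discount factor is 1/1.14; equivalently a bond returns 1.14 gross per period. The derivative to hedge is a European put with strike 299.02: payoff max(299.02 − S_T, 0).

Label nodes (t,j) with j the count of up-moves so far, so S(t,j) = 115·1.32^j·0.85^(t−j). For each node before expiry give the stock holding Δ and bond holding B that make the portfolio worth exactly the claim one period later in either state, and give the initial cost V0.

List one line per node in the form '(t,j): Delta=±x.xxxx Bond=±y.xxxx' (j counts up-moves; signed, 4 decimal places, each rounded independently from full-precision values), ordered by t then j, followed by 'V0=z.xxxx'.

No-arbitrage ⇒ martingale measure with p* = (R−d)/(u−d) = 0.6170.
Terminal values V(4,·): V(4,0)=238.9893, V(4,1)=205.7958, V(4,2)=154.2483, V(4,3)=74.1981, V(4,4)=0.0000
(3,0): S=70.6244. Δ = (V_up−V_dn)/(S_up−S_dn) = (205.7958−238.9893)/(93.2242−60.0307) = -1.0000. V = [p*·205.7958 + (1−p*)·238.9893]/1.14 = 191.6739. B = V − Δ·S = 262.2982.
(3,1): S=109.6755. Δ = (V_up−V_dn)/(S_up−S_dn) = (154.2483−205.7958)/(144.7717−93.2242) = -1.0000. V = [p*·154.2483 + (1−p*)·205.7958]/1.14 = 152.6227. B = V − Δ·S = 262.2982.
(3,2): S=170.3196. Δ = (V_up−V_dn)/(S_up−S_dn) = (74.1981−154.2483)/(224.8219−144.7717) = -1.0000. V = [p*·74.1981 + (1−p*)·154.2483]/1.14 = 91.9786. B = V − Δ·S = 262.2982.
(3,3): S=264.4963. Δ = (V_up−V_dn)/(S_up−S_dn) = (0.0000−74.1981)/(349.1351−224.8219) = -0.5969. V = [p*·0.0000 + (1−p*)·74.1981]/1.14 = 24.9266. B = V − Δ·S = 182.7949.
(2,0): S=83.0875. Δ = (V_up−V_dn)/(S_up−S_dn) = (152.6227−191.6739)/(109.6755−70.6244) = -1.0000. V = [p*·152.6227 + (1−p*)·191.6739]/1.14 = 146.9987. B = V − Δ·S = 230.0862.
(2,1): S=129.0300. Δ = (V_up−V_dn)/(S_up−S_dn) = (91.9786−152.6227)/(170.3196−109.6755) = -1.0000. V = [p*·91.9786 + (1−p*)·152.6227]/1.14 = 101.0562. B = V − Δ·S = 230.0862.
(2,2): S=200.3760. Δ = (V_up−V_dn)/(S_up−S_dn) = (24.9266−91.9786)/(264.4963−170.3196) = -0.7120. V = [p*·24.9266 + (1−p*)·91.9786]/1.14 = 44.3913. B = V − Δ·S = 187.0553.
(1,0): S=97.7500. Δ = (V_up−V_dn)/(S_up−S_dn) = (101.0562−146.9987)/(129.0300−83.0875) = -1.0000. V = [p*·101.0562 + (1−p*)·146.9987]/1.14 = 104.0800. B = V − Δ·S = 201.8300.
(1,1): S=151.8000. Δ = (V_up−V_dn)/(S_up−S_dn) = (44.3913−101.0562)/(200.3760−129.0300) = -0.7942. V = [p*·44.3913 + (1−p*)·101.0562]/1.14 = 57.9761. B = V − Δ·S = 178.5396.
(0,0): S=115.0000. Δ = (V_up−V_dn)/(S_up−S_dn) = (57.9761−104.0800)/(151.8000−97.7500) = -0.8530. V = [p*·57.9761 + (1−p*)·104.0800]/1.14 = 66.3447. B = V − Δ·S = 164.4380.
Check: Δ(0,0)·S0 + B(0,0) = 66.3447 = V0.

(0,0): Delta=-0.8530 Bond=164.4380
(1,0): Delta=-1.0000 Bond=201.8300
(1,1): Delta=-0.7942 Bond=178.5396
(2,0): Delta=-1.0000 Bond=230.0862
(2,1): Delta=-1.0000 Bond=230.0862
(2,2): Delta=-0.7120 Bond=187.0553
(3,0): Delta=-1.0000 Bond=262.2982
(3,1): Delta=-1.0000 Bond=262.2982
(3,2): Delta=-1.0000 Bond=262.2982
(3,3): Delta=-0.5969 Bond=182.7949
V0=66.3447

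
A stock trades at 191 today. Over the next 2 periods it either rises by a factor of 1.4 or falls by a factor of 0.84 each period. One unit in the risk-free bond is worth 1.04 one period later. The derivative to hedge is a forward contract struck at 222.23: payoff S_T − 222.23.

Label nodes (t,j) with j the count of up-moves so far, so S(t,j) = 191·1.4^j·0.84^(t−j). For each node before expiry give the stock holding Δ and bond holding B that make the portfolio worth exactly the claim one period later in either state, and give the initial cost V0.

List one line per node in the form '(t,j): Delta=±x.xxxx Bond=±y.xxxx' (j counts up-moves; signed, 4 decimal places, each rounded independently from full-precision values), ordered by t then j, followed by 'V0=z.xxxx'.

(0,0): Delta=1.0000 Bond=-205.4641
(1,0): Delta=1.0000 Bond=-213.6827
(1,1): Delta=1.0000 Bond=-213.6827
V0=-14.4641

Since d<R<u, set p* = (R−d)/(u−d) = 0.3571; price each node as the discounted p*-expectation of its children.
Payoff layer (t=2): V(2,0)=-87.4604, V(2,1)=2.3860, V(2,2)=152.1300
Node (1,0) S=160.4400: V=(p*·2.3860+(1−p*)·-87.4604)/1.04=-53.2427; Δ=(2.3860−-87.4604)/(224.6160−134.7696)=1.0000; B=V−Δ·S=-213.6827
Node (1,1) S=267.4000: V=(p*·152.1300+(1−p*)·2.3860)/1.04=53.7173; Δ=(152.1300−2.3860)/(374.3600−224.6160)=1.0000; B=V−Δ·S=-213.6827
Node (0,0) S=191.0000: V=(p*·53.7173+(1−p*)·-53.2427)/1.04=-14.4641; Δ=(53.7173−-53.2427)/(267.4000−160.4400)=1.0000; B=V−Δ·S=-205.4641
Self-financing check: at every node Δ·S+B equals the discounted successor values.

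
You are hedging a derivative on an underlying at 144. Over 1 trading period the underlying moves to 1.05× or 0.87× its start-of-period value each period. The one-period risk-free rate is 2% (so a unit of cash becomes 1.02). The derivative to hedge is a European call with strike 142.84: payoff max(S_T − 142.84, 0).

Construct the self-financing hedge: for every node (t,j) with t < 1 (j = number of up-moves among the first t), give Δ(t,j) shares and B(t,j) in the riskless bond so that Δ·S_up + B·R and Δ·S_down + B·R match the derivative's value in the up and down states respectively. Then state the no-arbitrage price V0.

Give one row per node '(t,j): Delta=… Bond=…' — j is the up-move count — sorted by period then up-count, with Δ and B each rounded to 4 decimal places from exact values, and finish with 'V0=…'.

(0,0): Delta=0.3225 Bond=-39.6144
V0=6.8301

Since d<R<u, set p* = (R−d)/(u−d) = 0.8333; price each node as the discounted p*-expectation of its children.
Terminal payoffs: V(1,0)=0.0000, V(1,1)=8.3600
  t=0,j=0: stock 144.0000 → up 151.2000 (V=8.3600), down 125.2800 (V=0.0000). Price 6.8301; hedge Δ=0.3225, bond B=-39.6144.
Check: Δ(0,0)·S0 + B(0,0) = 6.8301 = V0.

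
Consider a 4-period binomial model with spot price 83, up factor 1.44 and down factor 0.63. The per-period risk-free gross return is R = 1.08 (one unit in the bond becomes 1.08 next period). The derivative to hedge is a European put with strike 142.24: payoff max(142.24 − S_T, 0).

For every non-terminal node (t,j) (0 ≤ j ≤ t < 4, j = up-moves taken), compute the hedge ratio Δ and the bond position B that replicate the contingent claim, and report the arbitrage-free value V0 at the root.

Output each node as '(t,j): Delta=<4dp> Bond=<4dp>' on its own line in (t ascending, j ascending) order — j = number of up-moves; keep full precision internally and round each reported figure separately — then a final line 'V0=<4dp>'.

(0,0): Delta=-0.5260 Bond=83.3541
(1,0): Delta=-0.9132 Bond=110.2664
(1,1): Delta=-0.3905 Bond=73.8272
(2,0): Delta=-1.0000 Bond=121.9479
(2,1): Delta=-0.8828 Bond=116.7996
(2,2): Delta=-0.2182 Bond=50.0805
(3,0): Delta=-1.0000 Bond=131.7037
(3,1): Delta=-1.0000 Bond=131.7037
(3,2): Delta=-0.8418 Bond=121.6955
(3,3): Delta=0.0000 Bond=0.0000
V0=39.6936

Risk-neutral probability p* = (R−d)/(u−d) = (1.08−0.63)/(1.44−0.63) = 0.5556.
At expiry t=4: V(4,0)=129.1650, V(4,1)=112.3544, V(4,2)=73.9300, V(4,3)=0.0000, V(4,4)=0.0000
  t=3,j=0: stock 20.7539 → up 29.8856 (V=112.3544), down 13.0750 (V=129.1650). Price 110.9498; hedge Δ=-1.0000, bond B=131.7037.
  t=3,j=1: stock 47.4375 → up 68.3100 (V=73.9300), down 29.8856 (V=112.3544). Price 84.2662; hedge Δ=-1.0000, bond B=131.7037.
  t=3,j=2: stock 108.4285 → up 156.1371 (V=0.0000), down 68.3100 (V=73.9300). Price 30.4239; hedge Δ=-0.8418, bond B=121.6955.
  t=3,j=3: stock 247.8367 → up 356.8848 (V=0.0000), down 156.1371 (V=0.0000). Price 0.0000; hedge Δ=0.0000, bond B=0.0000.
  t=2,j=0: stock 32.9427 → up 47.4375 (V=84.2662), down 20.7539 (V=110.9498). Price 89.0052; hedge Δ=-1.0000, bond B=121.9479.
  t=2,j=1: stock 75.2976 → up 108.4285 (V=30.4239), down 47.4375 (V=84.2662). Price 50.3276; hedge Δ=-0.8828, bond B=116.7996.
  t=2,j=2: stock 172.1088 → up 247.8367 (V=0.0000), down 108.4285 (V=30.4239). Price 12.5201; hedge Δ=-0.2182, bond B=50.0805.
  t=1,j=0: stock 52.2900 → up 75.2976 (V=50.3276), down 32.9427 (V=89.0052). Price 62.5163; hedge Δ=-0.9132, bond B=110.2664.
  t=1,j=1: stock 119.5200 → up 172.1088 (V=12.5201), down 75.2976 (V=50.3276). Price 27.1513; hedge Δ=-0.3905, bond B=73.8272.
  t=0,j=0: stock 83.0000 → up 119.5200 (V=27.1513), down 52.2900 (V=62.5163). Price 39.6936; hedge Δ=-0.5260, bond B=83.3541.
Check: Δ(0,0)·S0 + B(0,0) = 39.6936 = V0.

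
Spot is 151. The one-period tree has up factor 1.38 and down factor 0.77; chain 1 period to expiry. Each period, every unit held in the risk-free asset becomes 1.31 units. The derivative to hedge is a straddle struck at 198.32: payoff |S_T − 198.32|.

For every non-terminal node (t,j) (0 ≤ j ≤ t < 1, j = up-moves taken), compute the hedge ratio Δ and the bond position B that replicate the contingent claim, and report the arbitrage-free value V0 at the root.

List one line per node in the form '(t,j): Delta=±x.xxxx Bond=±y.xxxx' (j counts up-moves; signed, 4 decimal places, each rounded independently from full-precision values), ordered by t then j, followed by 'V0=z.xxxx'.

Since d<R<u, set p* = (R−d)/(u−d) = 0.8852; price each node as the discounted p*-expectation of its children.
Payoff layer (t=1): V(1,0)=82.0500, V(1,1)=10.0600
  t=0,j=0: stock 151.0000 → up 208.3800 (V=10.0600), down 116.2700 (V=82.0500). Price 13.9856; hedge Δ=-0.7816, bond B=132.0020.
The time-0 hedge costs 13.9856, which is the no-arbitrage price.

(0,0): Delta=-0.7816 Bond=132.0020
V0=13.9856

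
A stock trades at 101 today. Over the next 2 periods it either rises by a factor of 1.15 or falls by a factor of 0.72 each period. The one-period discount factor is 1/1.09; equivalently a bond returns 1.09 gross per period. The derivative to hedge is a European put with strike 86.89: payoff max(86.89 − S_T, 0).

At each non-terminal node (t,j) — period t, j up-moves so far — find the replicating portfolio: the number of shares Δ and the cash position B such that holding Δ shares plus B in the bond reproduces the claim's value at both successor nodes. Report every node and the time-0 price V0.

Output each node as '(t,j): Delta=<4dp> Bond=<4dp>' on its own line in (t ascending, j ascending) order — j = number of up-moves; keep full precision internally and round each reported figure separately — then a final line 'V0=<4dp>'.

The replicating-portfolio and risk-neutral prices coincide; use p* = (1.09−0.72)/(1.15−0.72) = 0.8605 for the latter.
At expiry t=2: V(2,0)=34.5316, V(2,1)=3.2620, V(2,2)=0.0000
  t=1,j=0: stock 72.7200 → up 83.6280 (V=3.2620), down 52.3584 (V=34.5316). Price 6.9956; hedge Δ=-1.0000, bond B=79.7156.
  t=1,j=1: stock 116.1500 → up 133.5725 (V=0.0000), down 83.6280 (V=3.2620). Price 0.4176; hedge Δ=-0.0653, bond B=8.0036.
  t=0,j=0: stock 101.0000 → up 116.1500 (V=0.4176), down 72.7200 (V=6.9956). Price 1.2252; hedge Δ=-0.1515, bond B=16.5229.
Each (Δ,B) replicates both successor values, so the strategy is self-financing and V0 is arbitrage-free.

(0,0): Delta=-0.1515 Bond=16.5229
(1,0): Delta=-1.0000 Bond=79.7156
(1,1): Delta=-0.0653 Bond=8.0036
V0=1.2252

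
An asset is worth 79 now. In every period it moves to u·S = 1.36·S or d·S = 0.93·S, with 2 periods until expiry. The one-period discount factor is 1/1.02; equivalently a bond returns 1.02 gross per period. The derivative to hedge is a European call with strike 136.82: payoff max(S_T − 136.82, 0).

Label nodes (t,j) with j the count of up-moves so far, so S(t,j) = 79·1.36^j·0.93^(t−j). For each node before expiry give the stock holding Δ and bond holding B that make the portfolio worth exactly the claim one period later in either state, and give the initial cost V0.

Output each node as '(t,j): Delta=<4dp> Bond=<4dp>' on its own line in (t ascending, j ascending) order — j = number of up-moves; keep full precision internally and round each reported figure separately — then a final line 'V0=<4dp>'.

(0,0): Delta=0.0562 Bond=-4.0457
(1,0): Delta=0.0000 Bond=0.0000
(1,1): Delta=0.2013 Bond=-19.7162
V0=0.3915

Risk-neutral probability p* = (R−d)/(u−d) = (1.02−0.93)/(1.36−0.93) = 0.2093.
Terminal payoffs: V(2,0)=0.0000, V(2,1)=0.0000, V(2,2)=9.2984
(1,0): S=73.4700. Δ = (V_up−V_dn)/(S_up−S_dn) = (0.0000−0.0000)/(99.9192−68.3271) = 0.0000. V = [p*·0.0000 + (1−p*)·0.0000]/1.02 = 0.0000. B = V − Δ·S = 0.0000.
(1,1): S=107.4400. Δ = (V_up−V_dn)/(S_up−S_dn) = (9.2984−0.0000)/(146.1184−99.9192) = 0.2013. V = [p*·9.2984 + (1−p*)·0.0000]/1.02 = 1.9080. B = V − Δ·S = -19.7162.
(0,0): S=79.0000. Δ = (V_up−V_dn)/(S_up−S_dn) = (1.9080−0.0000)/(107.4400−73.4700) = 0.0562. V = [p*·1.9080 + (1−p*)·0.0000]/1.02 = 0.3915. B = V − Δ·S = -4.0457.
The time-0 hedge costs 0.3915, which is the no-arbitrage price.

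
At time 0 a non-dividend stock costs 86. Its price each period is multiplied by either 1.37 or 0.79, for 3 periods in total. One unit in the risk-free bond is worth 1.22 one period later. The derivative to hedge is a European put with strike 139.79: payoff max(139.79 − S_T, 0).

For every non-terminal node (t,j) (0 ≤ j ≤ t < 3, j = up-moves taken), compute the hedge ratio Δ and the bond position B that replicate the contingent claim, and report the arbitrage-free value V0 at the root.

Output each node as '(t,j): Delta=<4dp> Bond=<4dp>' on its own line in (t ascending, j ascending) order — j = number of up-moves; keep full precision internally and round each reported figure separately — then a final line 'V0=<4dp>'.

(0,0): Delta=-0.3978 Bond=43.4452
(1,0): Delta=-1.0000 Bond=93.9196
(1,1): Delta=-0.2766 Bond=38.7299
(2,0): Delta=-1.0000 Bond=114.5820
(2,1): Delta=-1.0000 Bond=114.5820
(2,2): Delta=-0.1311 Bond=23.7628
V0=9.2382

The replicating-portfolio and risk-neutral prices coincide; use p* = (1.22−0.79)/(1.37−0.79) = 0.7414 for the latter.
Terminal payoffs: V(3,0)=97.3886, V(3,1)=66.2585, V(3,2)=12.2734, V(3,3)=0.0000
  t=2,j=0: stock 53.6726 → up 73.5315 (V=66.2585), down 42.4014 (V=97.3886). Price 60.9094; hedge Δ=-1.0000, bond B=114.5820.
  t=2,j=1: stock 93.0778 → up 127.5166 (V=12.2734), down 73.5315 (V=66.2585). Price 21.5042; hedge Δ=-1.0000, bond B=114.5820.
  t=2,j=2: stock 161.4134 → up 221.1364 (V=0.0000), down 127.5166 (V=12.2734). Price 2.6018; hedge Δ=-0.1311, bond B=23.7628.
  t=1,j=0: stock 67.9400 → up 93.0778 (V=21.5042), down 53.6726 (V=60.9094). Price 25.9796; hedge Δ=-1.0000, bond B=93.9196.
  t=1,j=1: stock 117.8200 → up 161.4134 (V=2.6018), down 93.0778 (V=21.5042). Price 6.1396; hedge Δ=-0.2766, bond B=38.7299.
  t=0,j=0: stock 86.0000 → up 117.8200 (V=6.1396), down 67.9400 (V=25.9796). Price 9.2382; hedge Δ=-0.3978, bond B=43.4452.
Self-financing check: at every node Δ·S+B equals the discounted successor values.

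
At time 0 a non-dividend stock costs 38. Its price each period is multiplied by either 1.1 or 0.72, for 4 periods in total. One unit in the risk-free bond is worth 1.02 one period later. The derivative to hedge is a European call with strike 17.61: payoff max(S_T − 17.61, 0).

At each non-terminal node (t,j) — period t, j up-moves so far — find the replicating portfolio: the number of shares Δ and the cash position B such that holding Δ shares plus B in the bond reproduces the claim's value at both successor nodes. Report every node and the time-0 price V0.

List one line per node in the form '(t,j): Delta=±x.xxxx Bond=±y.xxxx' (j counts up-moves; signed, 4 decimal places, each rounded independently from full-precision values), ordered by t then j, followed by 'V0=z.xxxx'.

No-arbitrage ⇒ martingale measure with p* = (R−d)/(u−d) = 0.7895.
Terminal values V(4,·): V(4,0)=0.0000, V(4,1)=0.0000, V(4,2)=6.2260, V(4,3)=18.8062, V(4,4)=38.0258
(3,0): S=14.1834. Δ = (V_up−V_dn)/(S_up−S_dn) = (0.0000−0.0000)/(15.6018−10.2121) = 0.0000. V = [p*·0.0000 + (1−p*)·0.0000]/1.02 = 0.0000. B = V − Δ·S = 0.0000.
(3,1): S=21.6691. Δ = (V_up−V_dn)/(S_up−S_dn) = (6.2260−0.0000)/(23.8360−15.6018) = 0.7561. V = [p*·6.2260 + (1−p*)·0.0000]/1.02 = 4.8189. B = V − Δ·S = -11.5654.
(3,2): S=33.1056. Δ = (V_up−V_dn)/(S_up−S_dn) = (18.8062−6.2260)/(36.4162−23.8360) = 1.0000. V = [p*·18.8062 + (1−p*)·6.2260]/1.02 = 15.8409. B = V − Δ·S = -17.2647.
(3,3): S=50.5780. Δ = (V_up−V_dn)/(S_up−S_dn) = (38.0258−18.8062)/(55.6358−36.4162) = 1.0000. V = [p*·38.0258 + (1−p*)·18.8062]/1.02 = 33.3133. B = V − Δ·S = -17.2647.
(2,0): S=19.6992. Δ = (V_up−V_dn)/(S_up−S_dn) = (4.8189−0.0000)/(21.6691−14.1834) = 0.6437. V = [p*·4.8189 + (1−p*)·0.0000]/1.02 = 3.7298. B = V − Δ·S = -8.9515.
(2,1): S=30.0960. Δ = (V_up−V_dn)/(S_up−S_dn) = (15.8409−4.8189)/(33.1056−21.6691) = 0.9638. V = [p*·15.8409 + (1−p*)·4.8189]/1.02 = 13.2554. B = V − Δ·S = -15.7499.
(2,2): S=45.9800. Δ = (V_up−V_dn)/(S_up−S_dn) = (33.3133−15.8409)/(50.5780−33.1056) = 1.0000. V = [p*·33.3133 + (1−p*)·15.8409]/1.02 = 29.0538. B = V − Δ·S = -16.9262.
(1,0): S=27.3600. Δ = (V_up−V_dn)/(S_up−S_dn) = (13.2554−3.7298)/(30.0960−19.6992) = 0.9162. V = [p*·13.2554 + (1−p*)·3.7298]/1.02 = 11.0294. B = V − Δ·S = -14.0379.
(1,1): S=41.8000. Δ = (V_up−V_dn)/(S_up−S_dn) = (29.0538−13.2554)/(45.9800−30.0960) = 0.9946. V = [p*·29.0538 + (1−p*)·13.2554]/1.02 = 25.2234. B = V − Δ·S = -16.3515.
(0,0): S=38.0000. Δ = (V_up−V_dn)/(S_up−S_dn) = (25.2234−11.0294)/(41.8000−27.3600) = 0.9830. V = [p*·25.2234 + (1−p*)·11.0294]/1.02 = 21.7992. B = V − Δ·S = -15.5534.
The time-0 hedge costs 21.7992, which is the no-arbitrage price.

(0,0): Delta=0.9830 Bond=-15.5534
(1,0): Delta=0.9162 Bond=-14.0379
(1,1): Delta=0.9946 Bond=-16.3515
(2,0): Delta=0.6437 Bond=-8.9515
(2,1): Delta=0.9638 Bond=-15.7499
(2,2): Delta=1.0000 Bond=-16.9262
(3,0): Delta=0.0000 Bond=0.0000
(3,1): Delta=0.7561 Bond=-11.5654
(3,2): Delta=1.0000 Bond=-17.2647
(3,3): Delta=1.0000 Bond=-17.2647
V0=21.7992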